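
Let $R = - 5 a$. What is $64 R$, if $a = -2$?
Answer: $640$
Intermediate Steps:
$R = 10$ ($R = \left(-5\right) \left(-2\right) = 10$)
$64 R = 64 \cdot 10 = 640$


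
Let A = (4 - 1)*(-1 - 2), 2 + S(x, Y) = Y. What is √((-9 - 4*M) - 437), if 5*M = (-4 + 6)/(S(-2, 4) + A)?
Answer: I*√546070/35 ≈ 21.113*I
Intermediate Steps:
S(x, Y) = -2 + Y
A = -9 (A = 3*(-3) = -9)
M = -2/35 (M = ((-4 + 6)/((-2 + 4) - 9))/5 = (2/(2 - 9))/5 = (2/(-7))/5 = (2*(-⅐))/5 = (⅕)*(-2/7) = -2/35 ≈ -0.057143)
√((-9 - 4*M) - 437) = √((-9 - 4*(-2/35)) - 437) = √((-9 + 8/35) - 437) = √(-307/35 - 437) = √(-15602/35) = I*√546070/35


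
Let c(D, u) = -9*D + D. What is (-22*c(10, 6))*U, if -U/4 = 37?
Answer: -260480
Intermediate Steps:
U = -148 (U = -4*37 = -148)
c(D, u) = -8*D
(-22*c(10, 6))*U = -(-176)*10*(-148) = -22*(-80)*(-148) = 1760*(-148) = -260480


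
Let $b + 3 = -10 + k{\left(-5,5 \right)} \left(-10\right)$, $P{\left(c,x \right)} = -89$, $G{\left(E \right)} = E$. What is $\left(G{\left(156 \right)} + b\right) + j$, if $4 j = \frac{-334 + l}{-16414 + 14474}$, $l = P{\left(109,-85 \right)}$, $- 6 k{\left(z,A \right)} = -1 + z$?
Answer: $\frac{1032503}{7760} \approx 133.05$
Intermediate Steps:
$k{\left(z,A \right)} = \frac{1}{6} - \frac{z}{6}$ ($k{\left(z,A \right)} = - \frac{-1 + z}{6} = \frac{1}{6} - \frac{z}{6}$)
$l = -89$
$j = \frac{423}{7760}$ ($j = \frac{\left(-334 - 89\right) \frac{1}{-16414 + 14474}}{4} = \frac{\left(-423\right) \frac{1}{-1940}}{4} = \frac{\left(-423\right) \left(- \frac{1}{1940}\right)}{4} = \frac{1}{4} \cdot \frac{423}{1940} = \frac{423}{7760} \approx 0.05451$)
$b = -23$ ($b = -3 - \left(10 - \left(\frac{1}{6} - - \frac{5}{6}\right) \left(-10\right)\right) = -3 - \left(10 - \left(\frac{1}{6} + \frac{5}{6}\right) \left(-10\right)\right) = -3 + \left(-10 + 1 \left(-10\right)\right) = -3 - 20 = -23$)
$\left(G{\left(156 \right)} + b\right) + j = \left(156 - 23\right) + \frac{423}{7760} = 133 + \frac{423}{7760} = \frac{1032503}{7760}$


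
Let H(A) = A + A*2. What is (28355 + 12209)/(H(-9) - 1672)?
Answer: -40564/1699 ≈ -23.875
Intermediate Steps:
H(A) = 3*A (H(A) = A + 2*A = 3*A)
(28355 + 12209)/(H(-9) - 1672) = (28355 + 12209)/(3*(-9) - 1672) = 40564/(-27 - 1672) = 40564/(-1699) = 40564*(-1/1699) = -40564/1699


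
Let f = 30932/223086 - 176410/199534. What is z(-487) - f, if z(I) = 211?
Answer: 2356369165384/11128310481 ≈ 211.75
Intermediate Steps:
f = -8295653893/11128310481 (f = 30932*(1/223086) - 176410*1/199534 = 15466/111543 - 88205/99767 = -8295653893/11128310481 ≈ -0.74545)
z(-487) - f = 211 - 1*(-8295653893/11128310481) = 211 + 8295653893/11128310481 = 2356369165384/11128310481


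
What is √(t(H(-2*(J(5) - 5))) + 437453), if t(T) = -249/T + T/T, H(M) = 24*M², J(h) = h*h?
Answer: √11198822234/160 ≈ 661.40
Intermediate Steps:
J(h) = h²
t(T) = 1 - 249/T (t(T) = -249/T + 1 = 1 - 249/T)
√(t(H(-2*(J(5) - 5))) + 437453) = √((-249 + 24*(-2*(5² - 5))²)/((24*(-2*(5² - 5))²)) + 437453) = √((-249 + 24*(-2*(25 - 5))²)/((24*(-2*(25 - 5))²)) + 437453) = √((-249 + 24*(-2*20)²)/((24*(-2*20)²)) + 437453) = √((-249 + 24*(-40)²)/((24*(-40)²)) + 437453) = √((-249 + 24*1600)/((24*1600)) + 437453) = √((-249 + 38400)/38400 + 437453) = √((1/38400)*38151 + 437453) = √(12717/12800 + 437453) = √(5599411117/12800) = √11198822234/160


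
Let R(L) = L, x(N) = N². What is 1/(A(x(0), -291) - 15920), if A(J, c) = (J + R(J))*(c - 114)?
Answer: -1/15920 ≈ -6.2814e-5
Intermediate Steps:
A(J, c) = 2*J*(-114 + c) (A(J, c) = (J + J)*(c - 114) = (2*J)*(-114 + c) = 2*J*(-114 + c))
1/(A(x(0), -291) - 15920) = 1/(2*0²*(-114 - 291) - 15920) = 1/(2*0*(-405) - 15920) = 1/(0 - 15920) = 1/(-15920) = -1/15920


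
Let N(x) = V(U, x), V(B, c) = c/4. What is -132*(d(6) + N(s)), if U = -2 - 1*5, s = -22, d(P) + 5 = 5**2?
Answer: -1914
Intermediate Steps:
d(P) = 20 (d(P) = -5 + 5**2 = -5 + 25 = 20)
U = -7 (U = -2 - 5 = -7)
V(B, c) = c/4 (V(B, c) = c*(1/4) = c/4)
N(x) = x/4
-132*(d(6) + N(s)) = -132*(20 + (1/4)*(-22)) = -132*(20 - 11/2) = -132*29/2 = -1914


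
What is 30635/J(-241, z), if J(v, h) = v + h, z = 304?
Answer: 30635/63 ≈ 486.27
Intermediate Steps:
J(v, h) = h + v
30635/J(-241, z) = 30635/(304 - 241) = 30635/63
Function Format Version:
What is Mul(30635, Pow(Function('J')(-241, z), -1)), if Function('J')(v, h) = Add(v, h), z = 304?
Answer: Rational(30635, 63) ≈ 486.27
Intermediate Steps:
Function('J')(v, h) = Add(h, v)
Mul(30635, Pow(Function('J')(-241, z), -1)) = Mul(30635, Pow(Add(304, -241), -1)) = Mul(30635, Pow(63, -1)) = Mul(30635, Rational(1, 63)) = Rational(30635, 63)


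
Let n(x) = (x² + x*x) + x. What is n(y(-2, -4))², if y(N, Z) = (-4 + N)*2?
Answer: 76176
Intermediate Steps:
y(N, Z) = -8 + 2*N
n(x) = x + 2*x² (n(x) = (x² + x²) + x = 2*x² + x = x + 2*x²)
n(y(-2, -4))² = ((-8 + 2*(-2))*(1 + 2*(-8 + 2*(-2))))² = ((-8 - 4)*(1 + 2*(-8 - 4)))² = (-12*(1 + 2*(-12)))² = (-12*(1 - 24))² = (-12*(-23))² = 276² = 76176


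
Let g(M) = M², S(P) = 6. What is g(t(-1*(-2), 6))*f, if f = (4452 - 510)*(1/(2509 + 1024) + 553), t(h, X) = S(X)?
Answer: 277260570000/3533 ≈ 7.8477e+7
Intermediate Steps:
t(h, X) = 6
f = 7701682500/3533 (f = 3942*(1/3533 + 553) = 3942*(1953750/3533) = 7701682500/3533 ≈ 2.1799e+6)
g(t(-1*(-2), 6))*f = 6²*(7701682500/3533) = 36*(7701682500/3533) = 277260570000/3533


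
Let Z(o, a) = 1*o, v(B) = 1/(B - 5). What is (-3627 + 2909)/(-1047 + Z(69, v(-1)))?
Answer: 359/489 ≈ 0.73415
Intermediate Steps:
v(B) = 1/(-5 + B)
Z(o, a) = o
(-3627 + 2909)/(-1047 + Z(69, v(-1))) = (-3627 + 2909)/(-1047 + 69) = -718/(-978) = -718*(-1/978) = 359/489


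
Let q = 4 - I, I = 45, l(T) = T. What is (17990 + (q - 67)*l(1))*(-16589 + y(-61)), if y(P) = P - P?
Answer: -296644498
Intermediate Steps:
y(P) = 0
q = -41 (q = 4 - 1*45 = 4 - 45 = -41)
(17990 + (q - 67)*l(1))*(-16589 + y(-61)) = (17990 + (-41 - 67)*1)*(-16589 + 0) = (17990 - 108*1)*(-16589) = (17990 - 108)*(-16589) = 17882*(-16589) = -296644498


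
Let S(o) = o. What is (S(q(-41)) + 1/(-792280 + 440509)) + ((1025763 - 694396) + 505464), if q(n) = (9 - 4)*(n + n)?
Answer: 294228651590/351771 ≈ 8.3642e+5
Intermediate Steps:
q(n) = 10*n (q(n) = 5*(2*n) = 10*n)
(S(q(-41)) + 1/(-792280 + 440509)) + ((1025763 - 694396) + 505464) = (10*(-41) + 1/(-792280 + 440509)) + ((1025763 - 694396) + 505464) = (-410 + 1/(-351771)) + (331367 + 505464) = (-410 - 1/351771) + 836831 = -144226111/351771 + 836831 = 294228651590/351771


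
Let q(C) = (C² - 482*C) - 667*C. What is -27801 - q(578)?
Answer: 302237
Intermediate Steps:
q(C) = C² - 1149*C
-27801 - q(578) = -27801 - 578*(-1149 + 578) = -27801 - 578*(-571) = -27801 - 1*(-330038) = -27801 + 330038 = 302237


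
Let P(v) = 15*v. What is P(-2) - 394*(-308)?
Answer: 121322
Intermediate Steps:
P(-2) - 394*(-308) = 15*(-2) - 394*(-308) = -30 + 121352 = 121322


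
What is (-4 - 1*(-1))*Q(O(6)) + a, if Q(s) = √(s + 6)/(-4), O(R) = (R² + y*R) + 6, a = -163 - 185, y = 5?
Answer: -348 + 3*√78/4 ≈ -341.38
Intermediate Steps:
a = -348
O(R) = 6 + R² + 5*R (O(R) = (R² + 5*R) + 6 = 6 + R² + 5*R)
Q(s) = -√(6 + s)/4 (Q(s) = √(6 + s)*(-¼) = -√(6 + s)/4)
(-4 - 1*(-1))*Q(O(6)) + a = (-4 - 1*(-1))*(-√(6 + (6 + 6² + 5*6))/4) - 348 = (-4 + 1)*(-√(6 + (6 + 36 + 30))/4) - 348 = -(-3)*√(6 + 72)/4 - 348 = -(-3)*√78/4 - 348 = 3*√78/4 - 348 = -348 + 3*√78/4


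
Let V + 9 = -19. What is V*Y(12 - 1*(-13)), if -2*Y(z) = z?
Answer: 350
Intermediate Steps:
Y(z) = -z/2
V = -28 (V = -9 - 19 = -28)
V*Y(12 - 1*(-13)) = -(-14)*(12 - 1*(-13)) = -(-14)*(12 + 13) = -(-14)*25 = -28*(-25/2) = 350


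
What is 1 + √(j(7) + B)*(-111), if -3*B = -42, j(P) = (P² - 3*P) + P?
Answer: -776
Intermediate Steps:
j(P) = P² - 2*P
B = 14 (B = -⅓*(-42) = 14)
1 + √(j(7) + B)*(-111) = 1 + √(7*(-2 + 7) + 14)*(-111) = 1 + √(7*5 + 14)*(-111) = 1 + √(35 + 14)*(-111) = 1 + √49*(-111) = 1 + 7*(-111) = 1 - 777 = -776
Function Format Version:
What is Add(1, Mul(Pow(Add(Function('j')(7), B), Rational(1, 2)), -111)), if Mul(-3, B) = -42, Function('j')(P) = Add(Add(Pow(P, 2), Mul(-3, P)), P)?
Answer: -776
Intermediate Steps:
Function('j')(P) = Add(Pow(P, 2), Mul(-2, P))
B = 14 (B = Mul(Rational(-1, 3), -42) = 14)
Add(1, Mul(Pow(Add(Function('j')(7), B), Rational(1, 2)), -111)) = Add(1, Mul(Pow(Add(Mul(7, Add(-2, 7)), 14), Rational(1, 2)), -111)) = Add(1, Mul(Pow(Add(Mul(7, 5), 14), Rational(1, 2)), -111)) = Add(1, Mul(Pow(Add(35, 14), Rational(1, 2)), -111)) = Add(1, Mul(Pow(49, Rational(1, 2)), -111)) = Add(1, Mul(7, -111)) = Add(1, -777) = -776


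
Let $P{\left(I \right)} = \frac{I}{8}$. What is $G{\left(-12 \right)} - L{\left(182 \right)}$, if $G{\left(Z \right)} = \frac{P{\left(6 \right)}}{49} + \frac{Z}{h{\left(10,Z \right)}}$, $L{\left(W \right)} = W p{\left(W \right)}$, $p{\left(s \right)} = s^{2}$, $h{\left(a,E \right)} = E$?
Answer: $- \frac{1181599129}{196} \approx -6.0286 \cdot 10^{6}$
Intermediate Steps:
$L{\left(W \right)} = W^{3}$ ($L{\left(W \right)} = W W^{2} = W^{3}$)
$P{\left(I \right)} = \frac{I}{8}$ ($P{\left(I \right)} = I \frac{1}{8} = \frac{I}{8}$)
$G{\left(Z \right)} = \frac{199}{196}$ ($G{\left(Z \right)} = \frac{\frac{1}{8} \cdot 6}{49} + \frac{Z}{Z} = \frac{3}{4} \cdot \frac{1}{49} + 1 = \frac{3}{196} + 1 = \frac{199}{196}$)
$G{\left(-12 \right)} - L{\left(182 \right)} = \frac{199}{196} - 182^{3} = \frac{199}{196} - 6028568 = - \frac{1181599129}{196}$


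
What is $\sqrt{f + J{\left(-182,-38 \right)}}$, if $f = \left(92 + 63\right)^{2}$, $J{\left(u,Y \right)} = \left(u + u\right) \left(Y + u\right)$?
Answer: $\sqrt{104105} \approx 322.65$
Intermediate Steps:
$J{\left(u,Y \right)} = 2 u \left(Y + u\right)$
$f = 24025$ ($f = 155^{2} = 24025$)
$\sqrt{f + J{\left(-182,-38 \right)}} = \sqrt{24025 + 2 \left(-182\right) \left(-38 - 182\right)} = \sqrt{24025 + 2 \left(-182\right) \left(-220\right)} = \sqrt{24025 + 80080} = \sqrt{104105}$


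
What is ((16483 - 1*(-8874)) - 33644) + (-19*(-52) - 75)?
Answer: -7374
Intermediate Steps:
((16483 - 1*(-8874)) - 33644) + (-19*(-52) - 75) = ((16483 + 8874) - 33644) + (988 - 75) = (25357 - 33644) + 913 = -8287 + 913 = -7374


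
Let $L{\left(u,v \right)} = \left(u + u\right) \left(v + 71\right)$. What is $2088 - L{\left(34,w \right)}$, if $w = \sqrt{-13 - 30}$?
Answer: $-2740 - 68 i \sqrt{43} \approx -2740.0 - 445.91 i$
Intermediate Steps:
$w = i \sqrt{43}$ ($w = \sqrt{-43} = i \sqrt{43} \approx 6.5574 i$)
$L{\left(u,v \right)} = 2 u \left(71 + v\right)$
$2088 - L{\left(34,w \right)} = 2088 - 2 \cdot 34 \left(71 + i \sqrt{43}\right) = 2088 - \left(4828 + 68 i \sqrt{43}\right) = -2740 - 68 i \sqrt{43}$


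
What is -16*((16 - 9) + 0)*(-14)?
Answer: 1568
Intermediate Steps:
-16*((16 - 9) + 0)*(-14) = -16*(7 + 0)*(-14) = -16*7*(-14) = -112*(-14) = 1568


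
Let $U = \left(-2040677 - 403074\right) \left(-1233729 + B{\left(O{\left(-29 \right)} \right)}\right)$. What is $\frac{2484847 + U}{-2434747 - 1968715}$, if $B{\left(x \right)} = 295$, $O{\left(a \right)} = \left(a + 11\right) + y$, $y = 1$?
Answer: $- \frac{3014208055781}{4403462} \approx -6.8451 \cdot 10^{5}$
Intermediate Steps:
$O{\left(a \right)} = 12 + a$ ($O{\left(a \right)} = \left(a + 11\right) + 1 = \left(11 + a\right) + 1 = 12 + a$)
$U = 3014205570934$ ($U = \left(-2040677 - 403074\right) \left(-1233729 + 295\right) = \left(-2443751\right) \left(-1233434\right) = 3014205570934$)
$\frac{2484847 + U}{-2434747 - 1968715} = \frac{2484847 + 3014205570934}{-2434747 - 1968715} = \frac{3014208055781}{-4403462} = 3014208055781 \left(- \frac{1}{4403462}\right) = - \frac{3014208055781}{4403462}$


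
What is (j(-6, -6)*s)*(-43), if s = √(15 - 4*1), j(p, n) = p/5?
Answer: 258*√11/5 ≈ 171.14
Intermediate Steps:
j(p, n) = p/5 (j(p, n) = p*(⅕) = p/5)
s = √11 (s = √(15 - 4) = √11 ≈ 3.3166)
(j(-6, -6)*s)*(-43) = (((⅕)*(-6))*√11)*(-43) = -6*√11/5*(-43) = 258*√11/5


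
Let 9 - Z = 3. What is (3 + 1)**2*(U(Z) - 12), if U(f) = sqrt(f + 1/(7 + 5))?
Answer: -192 + 8*sqrt(219)/3 ≈ -152.54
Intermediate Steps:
Z = 6 (Z = 9 - 1*3 = 9 - 3 = 6)
U(f) = sqrt(1/12 + f) (U(f) = sqrt(f + 1/12) = sqrt(1/12 + f))
(3 + 1)**2*(U(Z) - 12) = (3 + 1)**2*(sqrt(3 + 36*6)/6 - 12) = 4**2*(sqrt(3 + 216)/6 - 12) = 16*(sqrt(219)/6 - 12) = 16*(-12 + sqrt(219)/6) = -192 + 8*sqrt(219)/3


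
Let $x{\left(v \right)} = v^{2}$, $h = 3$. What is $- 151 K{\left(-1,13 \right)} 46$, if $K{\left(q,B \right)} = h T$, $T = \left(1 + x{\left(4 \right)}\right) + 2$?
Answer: $-395922$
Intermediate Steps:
$T = 19$ ($T = \left(1 + 4^{2}\right) + 2 = \left(1 + 16\right) + 2 = 17 + 2 = 19$)
$K{\left(q,B \right)} = 57$ ($K{\left(q,B \right)} = 3 \cdot 19 = 57$)
$- 151 K{\left(-1,13 \right)} 46 = \left(-151\right) 57 \cdot 46 = \left(-8607\right) 46 = -395922$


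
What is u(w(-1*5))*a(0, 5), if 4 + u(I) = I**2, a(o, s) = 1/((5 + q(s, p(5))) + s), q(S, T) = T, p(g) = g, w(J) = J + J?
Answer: 32/5 ≈ 6.4000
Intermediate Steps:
w(J) = 2*J
a(o, s) = 1/(10 + s) (a(o, s) = 1/((5 + 5) + s) = 1/(10 + s))
u(I) = -4 + I**2
u(w(-1*5))*a(0, 5) = (-4 + (2*(-1*5))**2)/(10 + 5) = (-4 + (2*(-5))**2)/15 = (-4 + (-10)**2)*(1/15) = (-4 + 100)*(1/15) = 96*(1/15) = 32/5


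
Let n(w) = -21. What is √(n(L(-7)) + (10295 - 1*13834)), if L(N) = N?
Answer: 2*I*√890 ≈ 59.666*I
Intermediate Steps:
√(n(L(-7)) + (10295 - 1*13834)) = √(-21 + (10295 - 1*13834)) = √(-21 + (10295 - 13834)) = √(-21 - 3539) = √(-3560) = 2*I*√890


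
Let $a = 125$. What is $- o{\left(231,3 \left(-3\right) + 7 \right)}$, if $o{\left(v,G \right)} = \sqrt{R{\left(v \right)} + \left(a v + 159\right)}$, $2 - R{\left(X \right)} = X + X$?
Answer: $- \sqrt{28574} \approx -169.04$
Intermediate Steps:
$R{\left(X \right)} = 2 - 2 X$ ($R{\left(X \right)} = 2 - \left(X + X\right) = 2 - 2 X$)
$o{\left(v,G \right)} = \sqrt{161 + 123 v}$ ($o{\left(v,G \right)} = \sqrt{\left(2 - 2 v\right) + \left(125 v + 159\right)} = \sqrt{\left(2 - 2 v\right) + \left(159 + 125 v\right)} = \sqrt{161 + 123 v}$)
$- o{\left(231,3 \left(-3\right) + 7 \right)} = - \sqrt{161 + 123 \cdot 231} = - \sqrt{161 + 28413} = - \sqrt{28574}$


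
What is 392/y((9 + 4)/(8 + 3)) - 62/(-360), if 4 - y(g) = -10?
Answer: 5071/180 ≈ 28.172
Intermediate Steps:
y(g) = 14 (y(g) = 4 - 1*(-10) = 4 + 10 = 14)
392/y((9 + 4)/(8 + 3)) - 62/(-360) = 392/14 - 62/(-360) = 392*(1/14) - 62*(-1/360) = 28 + 31/180 = 5071/180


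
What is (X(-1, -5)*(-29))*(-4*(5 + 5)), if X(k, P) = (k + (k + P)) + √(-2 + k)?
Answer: -8120 + 1160*I*√3 ≈ -8120.0 + 2009.2*I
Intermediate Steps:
X(k, P) = P + √(-2 + k) + 2*k (X(k, P) = (k + (P + k)) + √(-2 + k) = (P + 2*k) + √(-2 + k) = P + √(-2 + k) + 2*k)
(X(-1, -5)*(-29))*(-4*(5 + 5)) = ((-5 + √(-2 - 1) + 2*(-1))*(-29))*(-4*(5 + 5)) = ((-5 + √(-3) - 2)*(-29))*(-4*10) = ((-5 + I*√3 - 2)*(-29))*(-40) = ((-7 + I*√3)*(-29))*(-40) = (203 - 29*I*√3)*(-40) = -8120 + 1160*I*√3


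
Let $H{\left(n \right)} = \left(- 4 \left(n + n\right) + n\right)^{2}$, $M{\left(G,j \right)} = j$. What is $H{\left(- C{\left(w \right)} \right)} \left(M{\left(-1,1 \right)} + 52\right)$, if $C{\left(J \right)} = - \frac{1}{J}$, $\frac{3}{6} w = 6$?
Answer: $\frac{2597}{144} \approx 18.035$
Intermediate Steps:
$w = 12$ ($w = 2 \cdot 6 = 12$)
$H{\left(n \right)} = 49 n^{2}$ ($H{\left(n \right)} = \left(- 4 \cdot 2 n + n\right)^{2} = \left(- 8 n + n\right)^{2} = \left(- 7 n\right)^{2} = 49 n^{2}$)
$H{\left(- C{\left(w \right)} \right)} \left(M{\left(-1,1 \right)} + 52\right) = 49 \left(- \frac{-1}{12}\right)^{2} \left(1 + 52\right) = 49 \left(- \frac{-1}{12}\right)^{2} \cdot 53 = 49 \left(\left(-1\right) \left(- \frac{1}{12}\right)\right)^{2} \cdot 53 = \frac{49}{144} \cdot 53 = \frac{2597}{144}$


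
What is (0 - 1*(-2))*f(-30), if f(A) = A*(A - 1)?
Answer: 1860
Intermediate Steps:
f(A) = A*(-1 + A)
(0 - 1*(-2))*f(-30) = (0 - 1*(-2))*(-30*(-1 - 30)) = (0 + 2)*(-30*(-31)) = 2*930 = 1860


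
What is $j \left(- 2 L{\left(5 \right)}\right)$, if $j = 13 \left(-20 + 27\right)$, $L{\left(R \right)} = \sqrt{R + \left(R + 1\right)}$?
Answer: $- 182 \sqrt{11} \approx -603.63$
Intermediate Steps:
$L{\left(R \right)} = \sqrt{1 + 2 R}$ ($L{\left(R \right)} = \sqrt{R + \left(1 + R\right)} = \sqrt{1 + 2 R}$)
$j = 91$ ($j = 13 \cdot 7 = 91$)
$j \left(- 2 L{\left(5 \right)}\right) = 91 \left(- 2 \sqrt{1 + 2 \cdot 5}\right) = 91 \left(- 2 \sqrt{1 + 10}\right) = 91 \left(- 2 \sqrt{11}\right) = - 182 \sqrt{11}$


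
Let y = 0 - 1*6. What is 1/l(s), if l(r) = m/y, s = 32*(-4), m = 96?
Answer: -1/16 ≈ -0.062500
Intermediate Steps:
y = -6 (y = 0 - 6 = -6)
s = -128
l(r) = -16 (l(r) = 96/(-6) = 96*(-1/6) = -16)
1/l(s) = 1/(-16) = -1/16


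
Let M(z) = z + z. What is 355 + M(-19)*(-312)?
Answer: 12211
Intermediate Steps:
M(z) = 2*z
355 + M(-19)*(-312) = 355 + (2*(-19))*(-312) = 355 - 38*(-312) = 355 + 11856 = 12211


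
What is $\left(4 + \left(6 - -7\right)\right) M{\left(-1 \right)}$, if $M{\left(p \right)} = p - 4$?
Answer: $-85$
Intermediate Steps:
$M{\left(p \right)} = -4 + p$
$\left(4 + \left(6 - -7\right)\right) M{\left(-1 \right)} = \left(4 + \left(6 - -7\right)\right) \left(-4 - 1\right) = \left(4 + \left(6 + 7\right)\right) \left(-5\right) = \left(4 + 13\right) \left(-5\right) = 17 \left(-5\right) = -85$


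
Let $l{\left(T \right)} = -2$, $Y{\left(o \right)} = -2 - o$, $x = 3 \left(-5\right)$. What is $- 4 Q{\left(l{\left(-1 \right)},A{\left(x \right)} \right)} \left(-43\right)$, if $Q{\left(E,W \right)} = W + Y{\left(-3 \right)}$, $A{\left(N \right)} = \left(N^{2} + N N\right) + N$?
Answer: $74992$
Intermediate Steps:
$x = -15$
$A{\left(N \right)} = N + 2 N^{2}$ ($A{\left(N \right)} = \left(N^{2} + N^{2}\right) + N = 2 N^{2} + N = N + 2 N^{2}$)
$Q{\left(E,W \right)} = 1 + W$ ($Q{\left(E,W \right)} = W - -1 = W + \left(-2 + 3\right) = W + 1 = 1 + W$)
$- 4 Q{\left(l{\left(-1 \right)},A{\left(x \right)} \right)} \left(-43\right) = - 4 \left(1 - 15 \left(1 + 2 \left(-15\right)\right)\right) \left(-43\right) = - 4 \left(1 - 15 \left(1 - 30\right)\right) \left(-43\right) = - 4 \left(1 - -435\right) \left(-43\right) = - 4 \left(1 + 435\right) \left(-43\right) = \left(-4\right) 436 \left(-43\right) = \left(-1744\right) \left(-43\right) = 74992$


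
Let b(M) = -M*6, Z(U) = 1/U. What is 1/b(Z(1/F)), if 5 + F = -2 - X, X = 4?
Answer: 1/66 ≈ 0.015152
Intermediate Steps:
F = -11 (F = -5 + (-2 - 1*4) = -5 + (-2 - 4) = -5 - 6 = -11)
b(M) = -6*M
1/b(Z(1/F)) = 1/(-6/(1/(-11))) = 1/(-6/(-1/11)) = 1/(-6*(-11)) = 1/66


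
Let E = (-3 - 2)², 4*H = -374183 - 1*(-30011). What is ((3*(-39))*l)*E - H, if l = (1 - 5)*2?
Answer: 109443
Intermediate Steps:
l = -8 (l = -4*2 = -8)
H = -86043 (H = (-374183 - 1*(-30011))/4 = (-374183 + 30011)/4 = (¼)*(-344172) = -86043)
E = 25 (E = (-5)² = 25)
((3*(-39))*l)*E - H = ((3*(-39))*(-8))*25 - 1*(-86043) = -117*(-8)*25 + 86043 = 936*25 + 86043 = 23400 + 86043 = 109443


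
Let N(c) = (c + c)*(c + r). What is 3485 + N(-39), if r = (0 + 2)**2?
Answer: 6215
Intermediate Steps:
r = 4 (r = 2**2 = 4)
N(c) = 2*c*(4 + c) (N(c) = (c + c)*(c + 4) = (2*c)*(4 + c) = 2*c*(4 + c))
3485 + N(-39) = 3485 + 2*(-39)*(4 - 39) = 3485 + 2*(-39)*(-35) = 3485 + 2730 = 6215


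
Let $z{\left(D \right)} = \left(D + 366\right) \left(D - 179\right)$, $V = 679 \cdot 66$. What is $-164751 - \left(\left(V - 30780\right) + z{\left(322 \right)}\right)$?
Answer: $-277169$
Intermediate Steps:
$V = 44814$
$z{\left(D \right)} = \left(-179 + D\right) \left(366 + D\right)$ ($z{\left(D \right)} = \left(366 + D\right) \left(-179 + D\right) = \left(-179 + D\right) \left(366 + D\right)$)
$-164751 - \left(\left(V - 30780\right) + z{\left(322 \right)}\right) = -164751 - \left(\left(44814 - 30780\right) + \left(-65514 + 322^{2} + 187 \cdot 322\right)\right) = -164751 - \left(14034 + \left(-65514 + 103684 + 60214\right)\right) = -164751 - \left(14034 + 98384\right) = -164751 - 112418 = -277169$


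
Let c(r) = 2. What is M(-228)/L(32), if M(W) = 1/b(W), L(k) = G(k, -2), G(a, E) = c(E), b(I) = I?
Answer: -1/456 ≈ -0.0021930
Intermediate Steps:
G(a, E) = 2
L(k) = 2
M(W) = 1/W
M(-228)/L(32) = 1/(-228*2) = -1/228*½ = -1/456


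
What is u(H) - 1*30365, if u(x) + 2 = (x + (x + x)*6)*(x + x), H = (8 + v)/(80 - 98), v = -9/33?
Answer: -595160009/19602 ≈ -30362.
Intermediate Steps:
v = -3/11 (v = -9*1/33 = -3/11 ≈ -0.27273)
H = -85/198 (H = (8 - 3/11)/(80 - 98) = (85/11)/(-18) = (85/11)*(-1/18) = -85/198 ≈ -0.42929)
u(x) = -2 + 26*x² (u(x) = -2 + (x + (x + x)*6)*(x + x) = -2 + (x + (2*x)*6)*(2*x) = -2 + (x + 12*x)*(2*x) = -2 + (13*x)*(2*x) = -2 + 26*x²)
u(H) - 1*30365 = (-2 + 26*(-85/198)²) - 1*30365 = (-2 + 26*(7225/39204)) - 30365 = (-2 + 93925/19602) - 30365 = 54721/19602 - 30365 = -595160009/19602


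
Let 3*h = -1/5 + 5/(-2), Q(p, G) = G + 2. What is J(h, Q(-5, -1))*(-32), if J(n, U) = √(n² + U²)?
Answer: -16*√181/5 ≈ -43.052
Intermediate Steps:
Q(p, G) = 2 + G
h = -9/10 (h = (-1/5 + 5/(-2))/3 = (-1*⅕ + 5*(-½))/3 = (-⅕ - 5/2)/3 = (⅓)*(-27/10) = -9/10 ≈ -0.90000)
J(n, U) = √(U² + n²)
J(h, Q(-5, -1))*(-32) = √((2 - 1)² + (-9/10)²)*(-32) = √(1² + 81/100)*(-32) = √(1 + 81/100)*(-32) = √(181/100)*(-32) = (√181/10)*(-32) = -16*√181/5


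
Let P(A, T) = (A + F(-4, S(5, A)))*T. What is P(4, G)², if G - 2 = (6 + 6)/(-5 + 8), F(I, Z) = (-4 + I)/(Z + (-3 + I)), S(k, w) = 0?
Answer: 46656/49 ≈ 952.16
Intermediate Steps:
F(I, Z) = (-4 + I)/(-3 + I + Z)
G = 6 (G = 2 + (6 + 6)/(-5 + 8) = 2 + 12/3 = 2 + 12*(⅓) = 2 + 4 = 6)
P(A, T) = T*(8/7 + A) (P(A, T) = (A + (-4 - 4)/(-3 - 4 + 0))*T = (A - 8/(-7))*T = (A - ⅐*(-8))*T = (A + 8/7)*T = (8/7 + A)*T = T*(8/7 + A))
P(4, G)² = ((⅐)*6*(8 + 7*4))² = ((⅐)*6*(8 + 28))² = ((⅐)*6*36)² = (216/7)² = 46656/49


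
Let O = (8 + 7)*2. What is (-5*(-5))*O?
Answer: 750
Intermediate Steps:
O = 30 (O = 15*2 = 30)
(-5*(-5))*O = -5*(-5)*30 = 25*30 = 750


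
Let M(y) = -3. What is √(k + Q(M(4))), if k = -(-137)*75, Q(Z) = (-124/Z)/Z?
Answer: √92351/3 ≈ 101.30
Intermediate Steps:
Q(Z) = -124/Z²
k = 10275 (k = -1*(-10275) = 10275)
√(k + Q(M(4))) = √(10275 - 124/(-3)²) = √(10275 - 124*⅑) = √(10275 - 124/9) = √(92351/9) = √92351/3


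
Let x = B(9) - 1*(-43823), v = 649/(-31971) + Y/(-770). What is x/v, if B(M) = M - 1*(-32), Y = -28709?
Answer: 1079829476880/917355709 ≈ 1177.1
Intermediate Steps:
B(M) = 32 + M (B(M) = M + 32 = 32 + M)
v = 917355709/24617670 (v = 649/(-31971) - 28709/(-770) = 649*(-1/31971) - 28709*(-1/770) = -649/31971 + 28709/770 = 917355709/24617670 ≈ 37.264)
x = 43864 (x = (32 + 9) - 1*(-43823) = 41 + 43823 = 43864)
x/v = 43864/(917355709/24617670) = 43864*(24617670/917355709) = 1079829476880/917355709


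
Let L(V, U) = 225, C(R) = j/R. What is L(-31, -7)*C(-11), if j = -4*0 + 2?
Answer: -450/11 ≈ -40.909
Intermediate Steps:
j = 2 (j = 0 + 2 = 2)
C(R) = 2/R
L(-31, -7)*C(-11) = 225*(2/(-11)) = 225*(2*(-1/11)) = 225*(-2/11) = -450/11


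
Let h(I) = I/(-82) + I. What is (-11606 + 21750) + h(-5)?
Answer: 831403/82 ≈ 10139.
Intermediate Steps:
h(I) = 81*I/82 (h(I) = I*(-1/82) + I = -I/82 + I = 81*I/82)
(-11606 + 21750) + h(-5) = (-11606 + 21750) + (81/82)*(-5) = 10144 - 405/82 = 831403/82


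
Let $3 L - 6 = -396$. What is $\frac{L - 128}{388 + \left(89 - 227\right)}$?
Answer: $- \frac{129}{125} \approx -1.032$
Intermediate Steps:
$L = -130$ ($L = 2 + \frac{1}{3} \left(-396\right) = 2 - 132 = -130$)
$\frac{L - 128}{388 + \left(89 - 227\right)} = \frac{-130 - 128}{388 + \left(89 - 227\right)} = - \frac{258}{388 - 138} = - \frac{258}{250} = \left(-258\right) \frac{1}{250} = - \frac{129}{125}$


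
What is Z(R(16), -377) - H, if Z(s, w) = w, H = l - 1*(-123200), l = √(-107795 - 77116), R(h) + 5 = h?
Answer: -123577 - I*√184911 ≈ -1.2358e+5 - 430.01*I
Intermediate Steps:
R(h) = -5 + h
l = I*√184911 (l = √(-184911) = I*√184911 ≈ 430.01*I)
H = 123200 + I*√184911 (H = I*√184911 - 1*(-123200) = I*√184911 + 123200 = 123200 + I*√184911 ≈ 1.232e+5 + 430.01*I)
Z(R(16), -377) - H = -377 - (123200 + I*√184911) = -377 + (-123200 - I*√184911) = -123577 - I*√184911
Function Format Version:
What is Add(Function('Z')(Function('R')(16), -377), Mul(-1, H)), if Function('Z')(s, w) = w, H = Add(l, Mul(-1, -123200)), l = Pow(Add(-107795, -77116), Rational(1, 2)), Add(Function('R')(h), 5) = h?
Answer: Add(-123577, Mul(-1, I, Pow(184911, Rational(1, 2)))) ≈ Add(-1.2358e+5, Mul(-430.01, I))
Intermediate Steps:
Function('R')(h) = Add(-5, h)
l = Mul(I, Pow(184911, Rational(1, 2))) (l = Pow(-184911, Rational(1, 2)) = Mul(I, Pow(184911, Rational(1, 2))) ≈ Mul(430.01, I))
H = Add(123200, Mul(I, Pow(184911, Rational(1, 2)))) (H = Add(Mul(I, Pow(184911, Rational(1, 2))), Mul(-1, -123200)) = Add(Mul(I, Pow(184911, Rational(1, 2))), 123200) = Add(123200, Mul(I, Pow(184911, Rational(1, 2)))) ≈ Add(1.2320e+5, Mul(430.01, I)))
Add(Function('Z')(Function('R')(16), -377), Mul(-1, H)) = Add(-377, Mul(-1, Add(123200, Mul(I, Pow(184911, Rational(1, 2)))))) = Add(-377, Add(-123200, Mul(-1, I, Pow(184911, Rational(1, 2))))) = Add(-123577, Mul(-1, I, Pow(184911, Rational(1, 2))))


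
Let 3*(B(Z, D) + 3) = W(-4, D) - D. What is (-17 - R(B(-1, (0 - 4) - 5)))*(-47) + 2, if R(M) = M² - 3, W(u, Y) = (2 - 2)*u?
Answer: 660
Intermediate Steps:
W(u, Y) = 0 (W(u, Y) = 0*u = 0)
B(Z, D) = -3 - D/3 (B(Z, D) = -3 + (0 - D)/3 = -3 + (-D)/3 = -3 - D/3)
R(M) = -3 + M²
(-17 - R(B(-1, (0 - 4) - 5)))*(-47) + 2 = (-17 - (-3 + (-3 - ((0 - 4) - 5)/3)²))*(-47) + 2 = (-17 - (-3 + (-3 - (-4 - 5)/3)²))*(-47) + 2 = (-17 - (-3 + (-3 - ⅓*(-9))²))*(-47) + 2 = (-17 - (-3 + (-3 + 3)²))*(-47) + 2 = (-17 - (-3 + 0²))*(-47) + 2 = (-17 - (-3 + 0))*(-47) + 2 = (-17 - 1*(-3))*(-47) + 2 = (-17 + 3)*(-47) + 2 = -14*(-47) + 2 = 658 + 2 = 660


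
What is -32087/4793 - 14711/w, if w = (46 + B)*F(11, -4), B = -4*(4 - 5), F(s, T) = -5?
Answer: 62488073/1198250 ≈ 52.149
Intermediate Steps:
B = 4 (B = -4*(-1) = 4)
w = -250 (w = (46 + 4)*(-5) = 50*(-5) = -250)
-32087/4793 - 14711/w = -32087/4793 - 14711/(-250) = -32087*1/4793 - 14711*(-1/250) = -32087/4793 + 14711/250 = 62488073/1198250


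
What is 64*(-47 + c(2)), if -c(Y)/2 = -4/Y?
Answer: -2752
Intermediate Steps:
c(Y) = 8/Y (c(Y) = -(-8)/Y = 8/Y)
64*(-47 + c(2)) = 64*(-47 + 8/2) = 64*(-47 + 8*(½)) = 64*(-47 + 4) = 64*(-43) = -2752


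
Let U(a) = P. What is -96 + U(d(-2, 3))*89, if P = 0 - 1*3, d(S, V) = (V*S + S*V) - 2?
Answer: -363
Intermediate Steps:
d(S, V) = -2 + 2*S*V (d(S, V) = (S*V + S*V) - 2 = 2*S*V - 2 = -2 + 2*S*V)
P = -3 (P = 0 - 3 = -3)
U(a) = -3
-96 + U(d(-2, 3))*89 = -96 - 3*89 = -96 - 267 = -363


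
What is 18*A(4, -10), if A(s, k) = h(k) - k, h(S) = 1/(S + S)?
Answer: 1791/10 ≈ 179.10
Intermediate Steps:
h(S) = 1/(2*S)
A(s, k) = 1/(2*k) - k
18*A(4, -10) = 18*((1/2)/(-10) - 1*(-10)) = 18*((1/2)*(-1/10) + 10) = 18*(-1/20 + 10) = 18*(199/20) = 1791/10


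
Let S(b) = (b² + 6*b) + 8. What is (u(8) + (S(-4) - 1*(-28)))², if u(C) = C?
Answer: 1296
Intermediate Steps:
S(b) = 8 + b² + 6*b
(u(8) + (S(-4) - 1*(-28)))² = (8 + ((8 + (-4)² + 6*(-4)) - 1*(-28)))² = (8 + ((8 + 16 - 24) + 28))² = (8 + (0 + 28))² = (8 + 28)² = 36² = 1296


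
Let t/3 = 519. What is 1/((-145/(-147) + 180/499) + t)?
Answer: 73353/114309436 ≈ 0.00064171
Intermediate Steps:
t = 1557 (t = 3*519 = 1557)
1/((-145/(-147) + 180/499) + t) = 1/((-145/(-147) + 180/499) + 1557) = 1/((-145*(-1/147) + 180*(1/499)) + 1557) = 1/((145/147 + 180/499) + 1557) = 1/(98815/73353 + 1557) = 1/(114309436/73353) = 73353/114309436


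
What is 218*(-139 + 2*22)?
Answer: -20710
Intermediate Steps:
218*(-139 + 2*22) = 218*(-139 + 44) = 218*(-95) = -20710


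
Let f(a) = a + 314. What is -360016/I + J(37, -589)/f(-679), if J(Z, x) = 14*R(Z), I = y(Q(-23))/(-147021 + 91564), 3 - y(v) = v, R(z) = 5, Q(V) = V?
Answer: 728737366706/949 ≈ 7.6790e+8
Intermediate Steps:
y(v) = 3 - v
I = -26/55457 (I = (3 - 1*(-23))/(-147021 + 91564) = (3 + 23)/(-55457) = 26*(-1/55457) = -26/55457 ≈ -0.00046883)
f(a) = 314 + a
J(Z, x) = 70 (J(Z, x) = 14*5 = 70)
-360016/I + J(37, -589)/f(-679) = -360016/(-26/55457) + 70/(314 - 679) = -360016*(-55457/26) + 70/(-365) = 9982703656/13 + 70*(-1/365) = 9982703656/13 - 14/73 = 728737366706/949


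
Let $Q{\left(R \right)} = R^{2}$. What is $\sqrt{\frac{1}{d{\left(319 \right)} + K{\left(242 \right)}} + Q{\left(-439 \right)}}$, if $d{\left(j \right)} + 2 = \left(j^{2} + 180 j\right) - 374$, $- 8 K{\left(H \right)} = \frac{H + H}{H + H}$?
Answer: $\frac{\sqrt{311054633529807353}}{1270439} \approx 439.0$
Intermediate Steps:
$K{\left(H \right)} = - \frac{1}{8}$ ($K{\left(H \right)} = - \frac{\left(H + H\right) \frac{1}{H + H}}{8} = - \frac{2 H \frac{1}{2 H}}{8} = \left(- \frac{1}{8}\right) 1 = - \frac{1}{8}$)
$d{\left(j \right)} = -376 + j^{2} + 180 j$ ($d{\left(j \right)} = -2 - \left(374 - j^{2} - 180 j\right) = -2 + \left(-374 + j^{2} + 180 j\right) = -376 + j^{2} + 180 j$)
$\sqrt{\frac{1}{d{\left(319 \right)} + K{\left(242 \right)}} + Q{\left(-439 \right)}} = \sqrt{\frac{1}{\left(-376 + 319^{2} + 180 \cdot 319\right) - \frac{1}{8}} + \left(-439\right)^{2}} = \sqrt{\frac{1}{\left(-376 + 101761 + 57420\right) - \frac{1}{8}} + 192721} = \sqrt{\frac{1}{158805 - \frac{1}{8}} + 192721} = \sqrt{\frac{1}{\frac{1270439}{8}} + 192721} = \sqrt{\frac{8}{1270439} + 192721} = \sqrt{\frac{244840274527}{1270439}} = \frac{\sqrt{311054633529807353}}{1270439}$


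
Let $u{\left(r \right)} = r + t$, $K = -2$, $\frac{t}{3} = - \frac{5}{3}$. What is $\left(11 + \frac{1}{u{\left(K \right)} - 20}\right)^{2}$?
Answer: $\frac{87616}{729} \approx 120.19$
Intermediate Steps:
$t = -5$ ($t = 3 \left(- \frac{5}{3}\right) = -5$)
$u{\left(r \right)} = -5 + r$ ($u{\left(r \right)} = r - 5 = -5 + r$)
$\left(11 + \frac{1}{u{\left(K \right)} - 20}\right)^{2} = \left(11 + \frac{1}{\left(-5 - 2\right) - 20}\right)^{2} = \left(11 + \frac{1}{-7 - 20}\right)^{2} = \left(11 + \frac{1}{-27}\right)^{2} = \left(11 - \frac{1}{27}\right)^{2} = \left(\frac{296}{27}\right)^{2} = \frac{87616}{729}$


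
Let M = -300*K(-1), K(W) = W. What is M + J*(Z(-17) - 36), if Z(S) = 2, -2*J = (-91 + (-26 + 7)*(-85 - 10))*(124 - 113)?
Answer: 320818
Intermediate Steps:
J = -9427 (J = -(-91 + (-26 + 7)*(-85 - 10))*(124 - 113)/2 = -(-91 - 19*(-95))*11/2 = -(-91 + 1805)*11/2 = -857*11 = -½*18854 = -9427)
M = 300 (M = -300*(-1) = 300)
M + J*(Z(-17) - 36) = 300 - 9427*(2 - 36) = 300 - 9427*(-34) = 300 + 320518 = 320818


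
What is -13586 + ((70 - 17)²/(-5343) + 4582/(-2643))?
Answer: -63962423509/4707183 ≈ -13588.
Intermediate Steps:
-13586 + ((70 - 17)²/(-5343) + 4582/(-2643)) = -13586 + (53²*(-1/5343) + 4582*(-1/2643)) = -13586 + (2809*(-1/5343) - 4582/2643) = -13586 + (-2809/5343 - 4582/2643) = -13586 - 10635271/4707183 = -63962423509/4707183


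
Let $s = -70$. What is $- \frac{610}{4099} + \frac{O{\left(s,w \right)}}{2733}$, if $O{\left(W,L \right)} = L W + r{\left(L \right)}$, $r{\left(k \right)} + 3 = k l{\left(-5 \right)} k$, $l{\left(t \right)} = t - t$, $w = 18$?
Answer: $- \frac{2281389}{3734189} \approx -0.61095$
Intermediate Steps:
$l{\left(t \right)} = 0$
$r{\left(k \right)} = -3$ ($r{\left(k \right)} = -3 + k 0 k = -3 + 0 k = -3 + 0 = -3$)
$O{\left(W,L \right)} = -3 + L W$ ($O{\left(W,L \right)} = L W - 3 = -3 + L W$)
$- \frac{610}{4099} + \frac{O{\left(s,w \right)}}{2733} = - \frac{610}{4099} + \frac{-3 + 18 \left(-70\right)}{2733} = \left(-610\right) \frac{1}{4099} + \left(-3 - 1260\right) \frac{1}{2733} = - \frac{610}{4099} - \frac{421}{911} = - \frac{2281389}{3734189}$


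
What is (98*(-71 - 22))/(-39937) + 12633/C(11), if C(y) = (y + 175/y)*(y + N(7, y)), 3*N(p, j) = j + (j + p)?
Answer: 16816556121/732923824 ≈ 22.944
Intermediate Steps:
N(p, j) = p/3 + 2*j/3 (N(p, j) = (j + (j + p))/3 = (p + 2*j)/3 = p/3 + 2*j/3)
C(y) = (7/3 + 5*y/3)*(y + 175/y) (C(y) = (y + 175/y)*(y + ((⅓)*7 + 2*y/3)) = (y + 175/y)*(y + (7/3 + 2*y/3)) = (y + 175/y)*(7/3 + 5*y/3) = (7/3 + 5*y/3)*(y + 175/y))
(98*(-71 - 22))/(-39937) + 12633/C(11) = (98*(-71 - 22))/(-39937) + 12633/(((⅓)*(1225 + 5*11³ + 7*11² + 875*11)/11)) = (98*(-93))*(-1/39937) + 12633/(((⅓)*(1/11)*(1225 + 5*1331 + 7*121 + 9625))) = -9114*(-1/39937) + 12633/(((⅓)*(1/11)*(1225 + 6655 + 847 + 9625))) = 9114/39937 + 12633/(((⅓)*(1/11)*18352)) = 9114/39937 + 12633/(18352/33) = 9114/39937 + 12633*(33/18352) = 9114/39937 + 416889/18352 = 16816556121/732923824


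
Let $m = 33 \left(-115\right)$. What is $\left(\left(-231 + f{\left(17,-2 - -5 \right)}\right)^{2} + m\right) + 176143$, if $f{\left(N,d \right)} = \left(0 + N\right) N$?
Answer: $175712$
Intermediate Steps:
$m = -3795$
$f{\left(N,d \right)} = N^{2}$ ($f{\left(N,d \right)} = N N = N^{2}$)
$\left(\left(-231 + f{\left(17,-2 - -5 \right)}\right)^{2} + m\right) + 176143 = \left(\left(-231 + 17^{2}\right)^{2} - 3795\right) + 176143 = \left(\left(-231 + 289\right)^{2} - 3795\right) + 176143 = \left(58^{2} - 3795\right) + 176143 = \left(3364 - 3795\right) + 176143 = -431 + 176143 = 175712$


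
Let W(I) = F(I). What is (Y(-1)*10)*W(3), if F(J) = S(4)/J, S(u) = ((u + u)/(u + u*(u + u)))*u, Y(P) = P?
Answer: -80/27 ≈ -2.9630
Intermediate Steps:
S(u) = 2*u²/(u + 2*u²) (S(u) = ((2*u)/(u + u*(2*u)))*u = ((2*u)/(u + 2*u²))*u = (2*u/(u + 2*u²))*u = 2*u²/(u + 2*u²))
F(J) = 8/(9*J) (F(J) = (2*4/(1 + 2*4))/J = (2*4/(1 + 8))/J = (2*4/9)/J = (2*4*(⅑))/J = 8/(9*J))
W(I) = 8/(9*I)
(Y(-1)*10)*W(3) = (-1*10)*((8/9)/3) = -80/(9*3) = -10*8/27 = -80/27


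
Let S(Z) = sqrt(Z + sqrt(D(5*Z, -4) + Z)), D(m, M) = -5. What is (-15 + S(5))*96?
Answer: -1440 + 96*sqrt(5) ≈ -1225.3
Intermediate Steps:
S(Z) = sqrt(Z + sqrt(-5 + Z))
(-15 + S(5))*96 = (-15 + sqrt(5 + sqrt(-5 + 5)))*96 = (-15 + sqrt(5 + sqrt(0)))*96 = (-15 + sqrt(5 + 0))*96 = (-15 + sqrt(5))*96 = -1440 + 96*sqrt(5)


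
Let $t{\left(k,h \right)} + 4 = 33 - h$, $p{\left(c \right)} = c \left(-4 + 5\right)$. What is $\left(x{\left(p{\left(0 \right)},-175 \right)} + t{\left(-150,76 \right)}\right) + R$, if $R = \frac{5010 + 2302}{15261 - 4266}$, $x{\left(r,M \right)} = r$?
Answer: $- \frac{509453}{10995} \approx -46.335$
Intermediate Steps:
$p{\left(c \right)} = c$ ($p{\left(c \right)} = c 1 = c$)
$t{\left(k,h \right)} = 29 - h$ ($t{\left(k,h \right)} = -4 - \left(-33 + h\right) = 29 - h$)
$R = \frac{7312}{10995} \approx 0.66503$
$\left(x{\left(p{\left(0 \right)},-175 \right)} + t{\left(-150,76 \right)}\right) + R = \left(0 + \left(29 - 76\right)\right) + \frac{7312}{10995} = \left(0 - 47\right) + \frac{7312}{10995} = -47 + \frac{7312}{10995} = - \frac{509453}{10995}$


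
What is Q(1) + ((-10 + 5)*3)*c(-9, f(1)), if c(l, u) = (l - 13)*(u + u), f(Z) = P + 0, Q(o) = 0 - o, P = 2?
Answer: 1319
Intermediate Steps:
Q(o) = -o
f(Z) = 2 (f(Z) = 2 + 0 = 2)
c(l, u) = 2*u*(-13 + l) (c(l, u) = (-13 + l)*(2*u) = 2*u*(-13 + l))
Q(1) + ((-10 + 5)*3)*c(-9, f(1)) = -1*1 + ((-10 + 5)*3)*(2*2*(-13 - 9)) = -1 + (-5*3)*(2*2*(-22)) = -1 - 15*(-88) = -1 + 1320 = 1319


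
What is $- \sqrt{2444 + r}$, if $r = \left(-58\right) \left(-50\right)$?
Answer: $- 4 \sqrt{334} \approx -73.103$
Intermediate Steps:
$r = 2900$
$- \sqrt{2444 + r} = - \sqrt{2444 + 2900} = - \sqrt{5344} = - 4 \sqrt{334}$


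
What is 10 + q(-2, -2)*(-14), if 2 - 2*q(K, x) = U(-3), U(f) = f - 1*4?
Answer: -53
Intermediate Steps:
U(f) = -4 + f (U(f) = f - 4 = -4 + f)
q(K, x) = 9/2 (q(K, x) = 1 - (-4 - 3)/2 = 1 - 1/2*(-7) = 1 + 7/2 = 9/2)
10 + q(-2, -2)*(-14) = 10 + (9/2)*(-14) = 10 - 63 = -53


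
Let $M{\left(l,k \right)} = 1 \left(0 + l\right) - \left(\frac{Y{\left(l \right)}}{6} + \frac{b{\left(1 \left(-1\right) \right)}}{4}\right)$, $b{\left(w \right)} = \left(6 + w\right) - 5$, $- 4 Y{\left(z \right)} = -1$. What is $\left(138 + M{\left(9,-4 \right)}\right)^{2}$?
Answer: $\frac{12439729}{576} \approx 21597.0$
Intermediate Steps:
$Y{\left(z \right)} = \frac{1}{4}$ ($Y{\left(z \right)} = \left(- \frac{1}{4}\right) \left(-1\right) = \frac{1}{4}$)
$b{\left(w \right)} = 1 + w$
$M{\left(l,k \right)} = - \frac{1}{24} + l$ ($M{\left(l,k \right)} = 1 \left(0 + l\right) - \left(\frac{1}{4 \cdot 6} + \frac{1 + 1 \left(-1\right)}{4}\right) = 1 l - \left(\frac{1}{4} \cdot \frac{1}{6} + \left(1 - 1\right) \frac{1}{4}\right) = l - \left(\frac{1}{24} + 0 \cdot \frac{1}{4}\right) = l - \left(\frac{1}{24} + 0\right) = l - \frac{1}{24} = - \frac{1}{24} + l$)
$\left(138 + M{\left(9,-4 \right)}\right)^{2} = \left(138 + \left(- \frac{1}{24} + 9\right)\right)^{2} = \left(138 + \frac{215}{24}\right)^{2} = \left(\frac{3527}{24}\right)^{2} = \frac{12439729}{576}$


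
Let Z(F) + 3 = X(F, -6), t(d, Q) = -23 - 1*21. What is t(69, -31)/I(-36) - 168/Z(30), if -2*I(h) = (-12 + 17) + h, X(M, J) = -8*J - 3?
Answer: -212/31 ≈ -6.8387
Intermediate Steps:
X(M, J) = -3 - 8*J
I(h) = -5/2 - h/2 (I(h) = -((-12 + 17) + h)/2 = -(5 + h)/2 = -5/2 - h/2)
t(d, Q) = -44 (t(d, Q) = -23 - 21 = -44)
Z(F) = 42 (Z(F) = -3 + (-3 - 8*(-6)) = -3 + (-3 + 48) = -3 + 45 = 42)
t(69, -31)/I(-36) - 168/Z(30) = -44/(-5/2 - 1/2*(-36)) - 168/42 = -44/(-5/2 + 18) - 168*1/42 = -44/31/2 - 4 = -44*2/31 - 4 = -88/31 - 4 = -212/31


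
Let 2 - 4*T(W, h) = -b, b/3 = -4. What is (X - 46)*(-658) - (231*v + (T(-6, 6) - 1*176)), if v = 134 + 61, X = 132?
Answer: -202909/2 ≈ -1.0145e+5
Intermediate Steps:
b = -12 (b = 3*(-4) = -12)
T(W, h) = -5/2 (T(W, h) = ½ - (-1)*(-12)/4 = ½ - ¼*12 = ½ - 3 = -5/2)
v = 195
(X - 46)*(-658) - (231*v + (T(-6, 6) - 1*176)) = (132 - 46)*(-658) - (231*195 + (-5/2 - 1*176)) = 86*(-658) - (45045 + (-5/2 - 176)) = -56588 - (45045 - 357/2) = -56588 - 1*89733/2 = -56588 - 89733/2 = -202909/2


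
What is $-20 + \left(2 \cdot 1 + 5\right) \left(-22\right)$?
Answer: $-174$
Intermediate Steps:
$-20 + \left(2 \cdot 1 + 5\right) \left(-22\right) = -20 + \left(2 + 5\right) \left(-22\right) = -20 + 7 \left(-22\right) = -20 - 154 = -174$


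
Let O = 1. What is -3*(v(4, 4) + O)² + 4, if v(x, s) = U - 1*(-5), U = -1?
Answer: -71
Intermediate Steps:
v(x, s) = 4 (v(x, s) = -1 - 1*(-5) = -1 + 5 = 4)
-3*(v(4, 4) + O)² + 4 = -3*(4 + 1)² + 4 = -3*5² + 4 = -3*25 + 4 = -75 + 4 = -71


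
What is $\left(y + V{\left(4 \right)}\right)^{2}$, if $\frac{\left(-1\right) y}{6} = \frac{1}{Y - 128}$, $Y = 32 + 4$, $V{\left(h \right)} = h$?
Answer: $\frac{34969}{2116} \approx 16.526$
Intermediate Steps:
$Y = 36$
$y = \frac{3}{46}$ ($y = - \frac{6}{36 - 128} = - \frac{6}{-92} = \left(-6\right) \left(- \frac{1}{92}\right) = \frac{3}{46} \approx 0.065217$)
$\left(y + V{\left(4 \right)}\right)^{2} = \left(\frac{3}{46} + 4\right)^{2} = \left(\frac{187}{46}\right)^{2} = \frac{34969}{2116}$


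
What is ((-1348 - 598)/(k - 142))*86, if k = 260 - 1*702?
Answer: 41839/146 ≈ 286.57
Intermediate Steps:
k = -442 (k = 260 - 702 = -442)
((-1348 - 598)/(k - 142))*86 = ((-1348 - 598)/(-442 - 142))*86 = -1946/(-584)*86 = -1946*(-1/584)*86 = (973/292)*86 = 41839/146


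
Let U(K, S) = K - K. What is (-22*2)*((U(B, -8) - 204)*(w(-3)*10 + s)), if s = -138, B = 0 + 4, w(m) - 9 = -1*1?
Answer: -520608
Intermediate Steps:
w(m) = 8 (w(m) = 9 - 1*1 = 9 - 1 = 8)
B = 4
U(K, S) = 0
(-22*2)*((U(B, -8) - 204)*(w(-3)*10 + s)) = (-22*2)*((0 - 204)*(8*10 - 138)) = -(-8976)*(80 - 138) = -(-8976)*(-58) = -44*11832 = -520608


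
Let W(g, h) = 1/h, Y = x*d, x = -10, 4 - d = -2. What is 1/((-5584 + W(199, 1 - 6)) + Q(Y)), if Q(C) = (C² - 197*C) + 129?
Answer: 5/49824 ≈ 0.00010035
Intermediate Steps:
d = 6 (d = 4 - 1*(-2) = 4 + 2 = 6)
Y = -60 (Y = -10*6 = -60)
Q(C) = 129 + C² - 197*C
1/((-5584 + W(199, 1 - 6)) + Q(Y)) = 1/((-5584 + 1/(1 - 6)) + (129 + (-60)² - 197*(-60))) = 1/((-5584 + 1/(-5)) + (129 + 3600 + 11820)) = 1/((-5584 - ⅕) + 15549) = 1/(-27921/5 + 15549) = 1/(49824/5) = 5/49824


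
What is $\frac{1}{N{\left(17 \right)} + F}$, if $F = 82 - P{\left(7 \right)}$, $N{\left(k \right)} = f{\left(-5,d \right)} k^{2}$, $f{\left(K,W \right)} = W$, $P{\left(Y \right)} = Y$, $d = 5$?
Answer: $\frac{1}{1520} \approx 0.00065789$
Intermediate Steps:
$N{\left(k \right)} = 5 k^{2}$
$F = 75$ ($F = 82 - 7 = 75$)
$\frac{1}{N{\left(17 \right)} + F} = \frac{1}{5 \cdot 17^{2} + 75} = \frac{1}{5 \cdot 289 + 75} = \frac{1}{1445 + 75} = \frac{1}{1520}$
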